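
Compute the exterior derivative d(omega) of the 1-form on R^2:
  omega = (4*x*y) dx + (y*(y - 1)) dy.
d(omega) = (-4*x) dx ∧ dy

For a 1-form omega = sum_i f_i dx_i, the exterior derivative is
  d(omega) = sum_{i < j} (∂f_j/∂x_i - ∂f_i/∂x_j) dx_i ∧ dx_j.
  coefficient of dx ∧ dy: ∂f_2/∂x - ∂f_1/∂y = ∂(y*(y - 1))/∂x - ∂(4*x*y)/∂y = -4*x
Assembling: d(omega) = (-4*x) dx ∧ dy.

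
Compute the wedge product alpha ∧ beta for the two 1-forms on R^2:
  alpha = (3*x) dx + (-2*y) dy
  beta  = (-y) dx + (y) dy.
alpha ∧ beta = (y*(3*x - 2*y)) dx ∧ dy

Distribute the wedge, using dx_i ∧ dx_j = -dx_j ∧ dx_i and dx_i ∧ dx_i = 0. For each pair (i, j) with i < j, the coefficient of dx_i ∧ dx_j in alpha ∧ beta is (alpha_i * beta_j - alpha_j * beta_i). Collecting: alpha ∧ beta = (y*(3*x - 2*y)) dx ∧ dy.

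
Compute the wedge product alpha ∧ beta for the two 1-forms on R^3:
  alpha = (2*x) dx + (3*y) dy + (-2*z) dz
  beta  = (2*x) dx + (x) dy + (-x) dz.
alpha ∧ beta = (2*x*(x - 3*y)) dx ∧ dy + (2*x*(-x + 2*z)) dx ∧ dz + (x*(-3*y + 2*z)) dy ∧ dz

Distribute the wedge, using dx_i ∧ dx_j = -dx_j ∧ dx_i and dx_i ∧ dx_i = 0. For each pair (i, j) with i < j, the coefficient of dx_i ∧ dx_j in alpha ∧ beta is (alpha_i * beta_j - alpha_j * beta_i). Collecting: alpha ∧ beta = (2*x*(x - 3*y)) dx ∧ dy + (2*x*(-x + 2*z)) dx ∧ dz + (x*(-3*y + 2*z)) dy ∧ dz.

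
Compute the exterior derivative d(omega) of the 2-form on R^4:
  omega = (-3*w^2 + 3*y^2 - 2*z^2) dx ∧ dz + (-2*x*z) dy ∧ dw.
d(omega) = (-6*y) dx ∧ dy ∧ dz + (-6*w) dx ∧ dz ∧ dw + (-2*z) dx ∧ dy ∧ dw + (2*x) dy ∧ dz ∧ dw

For a 2-form omega = sum_{i<j} g_{ij} dx_i ∧ dx_j, the exterior derivative is
  d(omega) = sum_{i<j} d(g_{ij}) ∧ dx_i ∧ dx_j = sum_{i<j, k} (∂g_{ij}/∂x_k) dx_k ∧ dx_i ∧ dx_j.
Expand each term, using dx_k ∧ dx_i ∧ dx_j = sgn(permutation) dx_{(a)} ∧ dx_{(b)} ∧ dx_{(c)} with (a < b < c) sorted:
  d(-3*w^2 + 3*y^2 - 2*z^2) includes (∂/∂y)(-3*w^2 + 3*y^2 - 2*z^2) dy = (6*y) dy, which multiplied by dx ∧ dz gives (-6*y) dx ∧ dy ∧ dz
  d(-3*w^2 + 3*y^2 - 2*z^2) includes (∂/∂w)(-3*w^2 + 3*y^2 - 2*z^2) dw = (-6*w) dw, which multiplied by dx ∧ dz gives (-6*w) dx ∧ dz ∧ dw
  d(-2*x*z) includes (∂/∂x)(-2*x*z) dx = (-2*z) dx, which multiplied by dy ∧ dw gives (-2*z) dx ∧ dy ∧ dw
  d(-2*x*z) includes (∂/∂z)(-2*x*z) dz = (-2*x) dz, which multiplied by dy ∧ dw gives (2*x) dy ∧ dz ∧ dw
Collecting like 3-forms: d(omega) = (-6*y) dx ∧ dy ∧ dz + (-6*w) dx ∧ dz ∧ dw + (-2*z) dx ∧ dy ∧ dw + (2*x) dy ∧ dz ∧ dw.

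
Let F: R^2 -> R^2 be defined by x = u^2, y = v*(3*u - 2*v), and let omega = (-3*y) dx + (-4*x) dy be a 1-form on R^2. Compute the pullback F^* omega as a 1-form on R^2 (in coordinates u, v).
F^* omega = (6*u*v*(-5*u + 2*v)) du + (u^2*(-12*u + 16*v)) dv

Using F^*(f dg) = (f ∘ F) d(g ∘ F), substitute each coordinate x_i by F_i(u, v) in f_i, and replace dx_i by d F_i = (∂F_i/∂u) du + (∂F_i/∂v) dv.
  For the x component: f_1(F) = 3*v*(-3*u + 2*v); d F_1 = (2*u) du + (0) dv
  For the y component: f_2(F) = -4*u^2; d F_2 = (3*v) du + (3*u - 4*v) dv
Combining and collecting du, dv coefficients:
  coeff of du: 6*u*v*(-5*u + 2*v)
  coeff of dv: u^2*(-12*u + 16*v)
F^* omega = (6*u*v*(-5*u + 2*v)) du + (u^2*(-12*u + 16*v)) dv.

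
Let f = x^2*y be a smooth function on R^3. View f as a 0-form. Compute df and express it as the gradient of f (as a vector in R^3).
df = (2*x*y) dx + (x^2) dy + (0) dz; grad f = (2*x*y, x^2, 0)

For a 0-form f, d f = (∂f/∂x) dx + (∂f/∂y) dy + (∂f/∂z) dz. The components of the vector representation are exactly the entries of grad f in Cartesian coordinates:
  ∂f/∂x = 2*x*y
  ∂f/∂y = x^2
  ∂f/∂z = 0.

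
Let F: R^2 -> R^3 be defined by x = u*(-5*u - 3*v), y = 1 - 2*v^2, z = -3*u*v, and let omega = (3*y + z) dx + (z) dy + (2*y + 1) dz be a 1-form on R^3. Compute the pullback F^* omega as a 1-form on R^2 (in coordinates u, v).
F^* omega = (30*u^2*v + 69*u*v^2 - 30*u + 30*v^3 - 18*v) du + (3*u*(3*u*v + 14*v^2 - 6)) dv

Using F^*(f dg) = (f ∘ F) d(g ∘ F), substitute each coordinate x_i by F_i(u, v) in f_i, and replace dx_i by d F_i = (∂F_i/∂u) du + (∂F_i/∂v) dv.
  For the x component: f_1(F) = -3*u*v - 6*v^2 + 3; d F_1 = (-10*u - 3*v) du + (-3*u) dv
  For the y component: f_2(F) = -3*u*v; d F_2 = (0) du + (-4*v) dv
  For the z component: f_3(F) = 3 - 4*v^2; d F_3 = (-3*v) du + (-3*u) dv
Combining and collecting du, dv coefficients:
  coeff of du: 30*u^2*v + 69*u*v^2 - 30*u + 30*v^3 - 18*v
  coeff of dv: 3*u*(3*u*v + 14*v^2 - 6)
F^* omega = (30*u^2*v + 69*u*v^2 - 30*u + 30*v^3 - 18*v) du + (3*u*(3*u*v + 14*v^2 - 6)) dv.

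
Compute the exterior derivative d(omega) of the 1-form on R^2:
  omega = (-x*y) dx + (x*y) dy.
d(omega) = (x + y) dx ∧ dy

For a 1-form omega = sum_i f_i dx_i, the exterior derivative is
  d(omega) = sum_{i < j} (∂f_j/∂x_i - ∂f_i/∂x_j) dx_i ∧ dx_j.
  coefficient of dx ∧ dy: ∂f_2/∂x - ∂f_1/∂y = ∂(x*y)/∂x - ∂(-x*y)/∂y = x + y
Assembling: d(omega) = (x + y) dx ∧ dy.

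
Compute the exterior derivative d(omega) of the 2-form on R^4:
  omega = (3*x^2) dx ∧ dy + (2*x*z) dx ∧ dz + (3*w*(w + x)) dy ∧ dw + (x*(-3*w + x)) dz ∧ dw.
d(omega) = (3*w) dx ∧ dy ∧ dw + (-3*w + 2*x) dx ∧ dz ∧ dw

For a 2-form omega = sum_{i<j} g_{ij} dx_i ∧ dx_j, the exterior derivative is
  d(omega) = sum_{i<j} d(g_{ij}) ∧ dx_i ∧ dx_j = sum_{i<j, k} (∂g_{ij}/∂x_k) dx_k ∧ dx_i ∧ dx_j.
Expand each term, using dx_k ∧ dx_i ∧ dx_j = sgn(permutation) dx_{(a)} ∧ dx_{(b)} ∧ dx_{(c)} with (a < b < c) sorted:
  d(3*w*(w + x)) includes (∂/∂x)(3*w*(w + x)) dx = (3*w) dx, which multiplied by dy ∧ dw gives (3*w) dx ∧ dy ∧ dw
  d(x*(-3*w + x)) includes (∂/∂x)(x*(-3*w + x)) dx = (-3*w + 2*x) dx, which multiplied by dz ∧ dw gives (-3*w + 2*x) dx ∧ dz ∧ dw
Collecting like 3-forms: d(omega) = (3*w) dx ∧ dy ∧ dw + (-3*w + 2*x) dx ∧ dz ∧ dw.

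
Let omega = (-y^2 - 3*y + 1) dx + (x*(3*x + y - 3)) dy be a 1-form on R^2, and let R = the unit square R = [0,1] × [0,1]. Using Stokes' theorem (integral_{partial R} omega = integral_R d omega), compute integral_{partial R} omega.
integral_(partial R) omega = 9/2

Stokes: integral_partial_R omega = integral_R d omega with d omega = (∂Q/∂x - ∂P/∂y) dx ∧ dy.
  ∂Q/∂x = 6*x + y - 3
  ∂P/∂y = -2*y - 3
  integrand = ∂Q/∂x - ∂P/∂y = 6*x + 3*y.
Integrating over R: integral_0^1 integral_0^1 (6*x + 3*y) dx dy = 9/2.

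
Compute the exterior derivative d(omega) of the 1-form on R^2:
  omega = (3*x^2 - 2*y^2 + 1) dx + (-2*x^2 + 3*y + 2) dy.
d(omega) = (-4*x + 4*y) dx ∧ dy

For a 1-form omega = sum_i f_i dx_i, the exterior derivative is
  d(omega) = sum_{i < j} (∂f_j/∂x_i - ∂f_i/∂x_j) dx_i ∧ dx_j.
  coefficient of dx ∧ dy: ∂f_2/∂x - ∂f_1/∂y = ∂(-2*x^2 + 3*y + 2)/∂x - ∂(3*x^2 - 2*y^2 + 1)/∂y = -4*x + 4*y
Assembling: d(omega) = (-4*x + 4*y) dx ∧ dy.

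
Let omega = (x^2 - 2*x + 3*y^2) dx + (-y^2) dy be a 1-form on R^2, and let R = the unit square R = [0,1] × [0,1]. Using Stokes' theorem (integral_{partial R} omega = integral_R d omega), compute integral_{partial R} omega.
integral_(partial R) omega = -3

Stokes: integral_partial_R omega = integral_R d omega with d omega = (∂Q/∂x - ∂P/∂y) dx ∧ dy.
  ∂Q/∂x = 0
  ∂P/∂y = 6*y
  integrand = ∂Q/∂x - ∂P/∂y = -6*y.
Integrating over R: integral_0^1 integral_0^1 (-6*y) dx dy = -3.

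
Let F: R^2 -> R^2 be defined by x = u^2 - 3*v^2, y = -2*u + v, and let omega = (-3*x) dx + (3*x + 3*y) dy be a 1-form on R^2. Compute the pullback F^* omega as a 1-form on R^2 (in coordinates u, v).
F^* omega = (-6*u^3 - 6*u^2 + 18*u*v^2 + 12*u + 18*v^2 - 6*v) du + (18*u^2*v + 3*u^2 - 6*u - 54*v^3 - 9*v^2 + 3*v) dv

Using F^*(f dg) = (f ∘ F) d(g ∘ F), substitute each coordinate x_i by F_i(u, v) in f_i, and replace dx_i by d F_i = (∂F_i/∂u) du + (∂F_i/∂v) dv.
  For the x component: f_1(F) = -3*u^2 + 9*v^2; d F_1 = (2*u) du + (-6*v) dv
  For the y component: f_2(F) = 3*u^2 - 6*u - 9*v^2 + 3*v; d F_2 = (-2) du + (1) dv
Combining and collecting du, dv coefficients:
  coeff of du: -6*u^3 - 6*u^2 + 18*u*v^2 + 12*u + 18*v^2 - 6*v
  coeff of dv: 18*u^2*v + 3*u^2 - 6*u - 54*v^3 - 9*v^2 + 3*v
F^* omega = (-6*u^3 - 6*u^2 + 18*u*v^2 + 12*u + 18*v^2 - 6*v) du + (18*u^2*v + 3*u^2 - 6*u - 54*v^3 - 9*v^2 + 3*v) dv.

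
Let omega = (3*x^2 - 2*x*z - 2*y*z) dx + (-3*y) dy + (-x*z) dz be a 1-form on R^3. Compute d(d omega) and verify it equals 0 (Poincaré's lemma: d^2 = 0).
d(d omega) = 0

Step 1: d omega = sum_{i<j} (∂f_j/∂x_i - ∂f_i/∂x_j) dx_i ∧ dx_j:
  coeff of dx ∧ dy: 2*z
  coeff of dx ∧ dz: 2*x + 2*y - z
  coeff of dy ∧ dz: 0
Step 2: Apply d again to each 2-form coefficient. The only possible 3-form in R^3 is dx ∧ dy ∧ dz, with coefficient
  ∂(coeff of dy∧dz)/∂x - ∂(coeff of dx∧dz)/∂y + ∂(coeff of dx∧dy)/∂z
  = ∂/∂x (0) - ∂/∂y (2*x + 2*y - z) + ∂/∂z (2*z).
Each of these terms simplifies to sums of mixed partials that cancel in pairs. The result is 0 (by equality of mixed partials for smooth functions — Schwarz / Clairaut).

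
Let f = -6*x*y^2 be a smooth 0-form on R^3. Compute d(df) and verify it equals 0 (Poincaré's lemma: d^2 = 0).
d(df) = 0

Step 1: df = sum_i (∂f/∂x_i) dx_i = (-6*y^2) dx + (-12*x*y) dy + (0) dz.
Step 2: Apply d again. Using the 1-form formula, the coefficient of dx ∧ dy in d(df) is ∂^2 f/∂x ∂y - ∂^2 f/∂y ∂x = (-12*y) - (-12*y) = 0 (equality of mixed partials for smooth f).
Similarly for dx ∧ dz and dy ∧ dz — all coefficients vanish. So d(df) = 0.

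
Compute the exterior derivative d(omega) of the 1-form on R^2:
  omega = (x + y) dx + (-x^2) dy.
d(omega) = (-2*x - 1) dx ∧ dy

For a 1-form omega = sum_i f_i dx_i, the exterior derivative is
  d(omega) = sum_{i < j} (∂f_j/∂x_i - ∂f_i/∂x_j) dx_i ∧ dx_j.
  coefficient of dx ∧ dy: ∂f_2/∂x - ∂f_1/∂y = ∂(-x^2)/∂x - ∂(x + y)/∂y = -2*x - 1
Assembling: d(omega) = (-2*x - 1) dx ∧ dy.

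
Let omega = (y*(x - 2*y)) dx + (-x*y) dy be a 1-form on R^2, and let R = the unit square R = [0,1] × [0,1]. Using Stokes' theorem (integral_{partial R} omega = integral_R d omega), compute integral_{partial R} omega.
integral_(partial R) omega = 1

Stokes: integral_partial_R omega = integral_R d omega with d omega = (∂Q/∂x - ∂P/∂y) dx ∧ dy.
  ∂Q/∂x = -y
  ∂P/∂y = x - 4*y
  integrand = ∂Q/∂x - ∂P/∂y = -x + 3*y.
Integrating over R: integral_0^1 integral_0^1 (-x + 3*y) dx dy = 1.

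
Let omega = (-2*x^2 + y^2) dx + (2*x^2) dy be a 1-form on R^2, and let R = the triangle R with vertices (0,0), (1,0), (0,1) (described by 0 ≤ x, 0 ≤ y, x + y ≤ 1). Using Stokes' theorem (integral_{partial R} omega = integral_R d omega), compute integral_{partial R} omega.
integral_(partial R) omega = 1/3

Stokes: integral_partial_R omega = integral_R d omega with d omega = (∂Q/∂x - ∂P/∂y) dx ∧ dy.
  ∂Q/∂x = 4*x
  ∂P/∂y = 2*y
  integrand = ∂Q/∂x - ∂P/∂y = 4*x - 2*y.
Integrating over R: integral_0^1 integral_0^{1-x} (4*x - 2*y) dy dx = 1/3.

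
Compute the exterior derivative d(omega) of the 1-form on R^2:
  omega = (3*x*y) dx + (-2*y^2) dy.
d(omega) = (-3*x) dx ∧ dy

For a 1-form omega = sum_i f_i dx_i, the exterior derivative is
  d(omega) = sum_{i < j} (∂f_j/∂x_i - ∂f_i/∂x_j) dx_i ∧ dx_j.
  coefficient of dx ∧ dy: ∂f_2/∂x - ∂f_1/∂y = ∂(-2*y^2)/∂x - ∂(3*x*y)/∂y = -3*x
Assembling: d(omega) = (-3*x) dx ∧ dy.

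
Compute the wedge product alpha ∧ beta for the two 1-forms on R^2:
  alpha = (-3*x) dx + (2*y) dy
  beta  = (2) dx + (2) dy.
alpha ∧ beta = (-6*x - 4*y) dx ∧ dy

Distribute the wedge, using dx_i ∧ dx_j = -dx_j ∧ dx_i and dx_i ∧ dx_i = 0. For each pair (i, j) with i < j, the coefficient of dx_i ∧ dx_j in alpha ∧ beta is (alpha_i * beta_j - alpha_j * beta_i). Collecting: alpha ∧ beta = (-6*x - 4*y) dx ∧ dy.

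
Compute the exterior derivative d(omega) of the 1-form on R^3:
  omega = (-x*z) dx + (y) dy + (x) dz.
d(omega) = (x + 1) dx ∧ dz

For a 1-form omega = sum_i f_i dx_i, the exterior derivative is
  d(omega) = sum_{i < j} (∂f_j/∂x_i - ∂f_i/∂x_j) dx_i ∧ dx_j.
  coefficient of dx ∧ dz: ∂f_3/∂x - ∂f_1/∂z = ∂(x)/∂x - ∂(-x*z)/∂z = x + 1
Assembling: d(omega) = (x + 1) dx ∧ dz.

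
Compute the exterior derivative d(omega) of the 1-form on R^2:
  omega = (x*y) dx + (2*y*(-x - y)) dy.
d(omega) = (-x - 2*y) dx ∧ dy

For a 1-form omega = sum_i f_i dx_i, the exterior derivative is
  d(omega) = sum_{i < j} (∂f_j/∂x_i - ∂f_i/∂x_j) dx_i ∧ dx_j.
  coefficient of dx ∧ dy: ∂f_2/∂x - ∂f_1/∂y = ∂(2*y*(-x - y))/∂x - ∂(x*y)/∂y = -x - 2*y
Assembling: d(omega) = (-x - 2*y) dx ∧ dy.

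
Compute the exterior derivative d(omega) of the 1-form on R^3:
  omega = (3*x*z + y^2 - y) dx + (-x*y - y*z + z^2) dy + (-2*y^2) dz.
d(omega) = (1 - 3*y) dx ∧ dy + (-3*x) dx ∧ dz + (-3*y - 2*z) dy ∧ dz

For a 1-form omega = sum_i f_i dx_i, the exterior derivative is
  d(omega) = sum_{i < j} (∂f_j/∂x_i - ∂f_i/∂x_j) dx_i ∧ dx_j.
  coefficient of dx ∧ dy: ∂f_2/∂x - ∂f_1/∂y = ∂(-x*y - y*z + z^2)/∂x - ∂(3*x*z + y^2 - y)/∂y = 1 - 3*y
  coefficient of dx ∧ dz: ∂f_3/∂x - ∂f_1/∂z = ∂(-2*y^2)/∂x - ∂(3*x*z + y^2 - y)/∂z = -3*x
  coefficient of dy ∧ dz: ∂f_3/∂y - ∂f_2/∂z = ∂(-2*y^2)/∂y - ∂(-x*y - y*z + z^2)/∂z = -3*y - 2*z
Assembling: d(omega) = (1 - 3*y) dx ∧ dy + (-3*x) dx ∧ dz + (-3*y - 2*z) dy ∧ dz.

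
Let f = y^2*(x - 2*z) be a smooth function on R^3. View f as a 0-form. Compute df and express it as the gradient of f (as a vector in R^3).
df = (y^2) dx + (2*y*(x - 2*z)) dy + (-2*y^2) dz; grad f = (y^2, 2*y*(x - 2*z), -2*y^2)

For a 0-form f, d f = (∂f/∂x) dx + (∂f/∂y) dy + (∂f/∂z) dz. The components of the vector representation are exactly the entries of grad f in Cartesian coordinates:
  ∂f/∂x = y^2
  ∂f/∂y = 2*y*(x - 2*z)
  ∂f/∂z = -2*y^2.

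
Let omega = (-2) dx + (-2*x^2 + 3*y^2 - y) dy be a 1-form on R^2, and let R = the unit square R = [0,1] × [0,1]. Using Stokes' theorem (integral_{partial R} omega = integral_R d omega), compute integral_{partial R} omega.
integral_(partial R) omega = -2

Stokes: integral_partial_R omega = integral_R d omega with d omega = (∂Q/∂x - ∂P/∂y) dx ∧ dy.
  ∂Q/∂x = -4*x
  ∂P/∂y = 0
  integrand = ∂Q/∂x - ∂P/∂y = -4*x.
Integrating over R: integral_0^1 integral_0^1 (-4*x) dx dy = -2.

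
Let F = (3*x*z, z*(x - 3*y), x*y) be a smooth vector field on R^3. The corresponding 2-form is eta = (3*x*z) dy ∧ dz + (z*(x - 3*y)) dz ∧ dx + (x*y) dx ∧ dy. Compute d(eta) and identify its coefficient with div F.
d(eta) = (0) dx ∧ dy ∧ dz; div F = 0

For a 2-form in R^3 of the form above, applying d gives a 3-form with coefficient ∂P/∂x + ∂Q/∂y + ∂R/∂z:
  ∂P/∂x = 3*z
  ∂Q/∂y = -3*z
  ∂R/∂z = 0
Sum = 0, which is exactly div F.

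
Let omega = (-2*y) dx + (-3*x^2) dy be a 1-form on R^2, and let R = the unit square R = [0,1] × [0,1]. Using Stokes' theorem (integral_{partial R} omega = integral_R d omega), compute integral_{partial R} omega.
integral_(partial R) omega = -1

Stokes: integral_partial_R omega = integral_R d omega with d omega = (∂Q/∂x - ∂P/∂y) dx ∧ dy.
  ∂Q/∂x = -6*x
  ∂P/∂y = -2
  integrand = ∂Q/∂x - ∂P/∂y = 2 - 6*x.
Integrating over R: integral_0^1 integral_0^1 (2 - 6*x) dx dy = -1.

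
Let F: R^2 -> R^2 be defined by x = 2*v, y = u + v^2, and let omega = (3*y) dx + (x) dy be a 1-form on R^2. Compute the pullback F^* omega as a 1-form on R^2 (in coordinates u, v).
F^* omega = (2*v) du + (6*u + 10*v^2) dv

Using F^*(f dg) = (f ∘ F) d(g ∘ F), substitute each coordinate x_i by F_i(u, v) in f_i, and replace dx_i by d F_i = (∂F_i/∂u) du + (∂F_i/∂v) dv.
  For the x component: f_1(F) = 3*u + 3*v^2; d F_1 = (0) du + (2) dv
  For the y component: f_2(F) = 2*v; d F_2 = (1) du + (2*v) dv
Combining and collecting du, dv coefficients:
  coeff of du: 2*v
  coeff of dv: 6*u + 10*v^2
F^* omega = (2*v) du + (6*u + 10*v^2) dv.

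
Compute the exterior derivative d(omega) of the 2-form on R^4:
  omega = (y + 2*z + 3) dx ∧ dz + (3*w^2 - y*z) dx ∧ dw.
d(omega) = (-1) dx ∧ dy ∧ dz + (z) dx ∧ dy ∧ dw + (y) dx ∧ dz ∧ dw

For a 2-form omega = sum_{i<j} g_{ij} dx_i ∧ dx_j, the exterior derivative is
  d(omega) = sum_{i<j} d(g_{ij}) ∧ dx_i ∧ dx_j = sum_{i<j, k} (∂g_{ij}/∂x_k) dx_k ∧ dx_i ∧ dx_j.
Expand each term, using dx_k ∧ dx_i ∧ dx_j = sgn(permutation) dx_{(a)} ∧ dx_{(b)} ∧ dx_{(c)} with (a < b < c) sorted:
  d(y + 2*z + 3) includes (∂/∂y)(y + 2*z + 3) dy = (1) dy, which multiplied by dx ∧ dz gives (-1) dx ∧ dy ∧ dz
  d(3*w^2 - y*z) includes (∂/∂y)(3*w^2 - y*z) dy = (-z) dy, which multiplied by dx ∧ dw gives (z) dx ∧ dy ∧ dw
  d(3*w^2 - y*z) includes (∂/∂z)(3*w^2 - y*z) dz = (-y) dz, which multiplied by dx ∧ dw gives (y) dx ∧ dz ∧ dw
Collecting like 3-forms: d(omega) = (-1) dx ∧ dy ∧ dz + (z) dx ∧ dy ∧ dw + (y) dx ∧ dz ∧ dw.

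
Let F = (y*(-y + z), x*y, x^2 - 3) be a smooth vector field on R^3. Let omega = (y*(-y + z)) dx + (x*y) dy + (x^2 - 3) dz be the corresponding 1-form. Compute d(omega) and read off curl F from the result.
d(omega) = (0) dy ∧ dz + (-2*x + y) dz ∧ dx + (3*y - z) dx ∧ dy; curl F = (0, -2*x + y, 3*y - z)

d omega = sum_{i<j} (∂f_j/∂x_i - ∂f_i/∂x_j) dx_i ∧ dx_j. Under the identification (dy ∧ dz, dz ∧ dx, dx ∧ dy) ↔ (e_x, e_y, e_z), the coefficients are exactly the components of curl F. Compute:
  ∂R/∂y - ∂Q/∂z = (0) - (0) = 0
  ∂P/∂z - ∂R/∂x = (y) - (2*x) = -2*x + y
  ∂Q/∂x - ∂P/∂y = (y) - (-2*y + z) = 3*y - z.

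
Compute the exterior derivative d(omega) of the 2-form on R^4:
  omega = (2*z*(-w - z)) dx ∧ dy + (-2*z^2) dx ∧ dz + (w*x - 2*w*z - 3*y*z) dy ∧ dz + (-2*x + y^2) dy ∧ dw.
d(omega) = (-w - 4*z) dx ∧ dy ∧ dz + (-2*z - 2) dx ∧ dy ∧ dw + (x - 2*z) dy ∧ dz ∧ dw

For a 2-form omega = sum_{i<j} g_{ij} dx_i ∧ dx_j, the exterior derivative is
  d(omega) = sum_{i<j} d(g_{ij}) ∧ dx_i ∧ dx_j = sum_{i<j, k} (∂g_{ij}/∂x_k) dx_k ∧ dx_i ∧ dx_j.
Expand each term, using dx_k ∧ dx_i ∧ dx_j = sgn(permutation) dx_{(a)} ∧ dx_{(b)} ∧ dx_{(c)} with (a < b < c) sorted:
  d(2*z*(-w - z)) includes (∂/∂z)(2*z*(-w - z)) dz = (-2*w - 4*z) dz, which multiplied by dx ∧ dy gives (-2*w - 4*z) dx ∧ dy ∧ dz
  d(2*z*(-w - z)) includes (∂/∂w)(2*z*(-w - z)) dw = (-2*z) dw, which multiplied by dx ∧ dy gives (-2*z) dx ∧ dy ∧ dw
  d(w*x - 2*w*z - 3*y*z) includes (∂/∂x)(w*x - 2*w*z - 3*y*z) dx = (w) dx, which multiplied by dy ∧ dz gives (w) dx ∧ dy ∧ dz
  d(w*x - 2*w*z - 3*y*z) includes (∂/∂w)(w*x - 2*w*z - 3*y*z) dw = (x - 2*z) dw, which multiplied by dy ∧ dz gives (x - 2*z) dy ∧ dz ∧ dw
  d(-2*x + y^2) includes (∂/∂x)(-2*x + y^2) dx = (-2) dx, which multiplied by dy ∧ dw gives (-2) dx ∧ dy ∧ dw
Collecting like 3-forms: d(omega) = (-w - 4*z) dx ∧ dy ∧ dz + (-2*z - 2) dx ∧ dy ∧ dw + (x - 2*z) dy ∧ dz ∧ dw.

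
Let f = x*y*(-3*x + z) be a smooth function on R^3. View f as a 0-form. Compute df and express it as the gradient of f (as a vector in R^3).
df = (y*(-6*x + z)) dx + (x*(-3*x + z)) dy + (x*y) dz; grad f = (y*(-6*x + z), x*(-3*x + z), x*y)

For a 0-form f, d f = (∂f/∂x) dx + (∂f/∂y) dy + (∂f/∂z) dz. The components of the vector representation are exactly the entries of grad f in Cartesian coordinates:
  ∂f/∂x = y*(-6*x + z)
  ∂f/∂y = x*(-3*x + z)
  ∂f/∂z = x*y.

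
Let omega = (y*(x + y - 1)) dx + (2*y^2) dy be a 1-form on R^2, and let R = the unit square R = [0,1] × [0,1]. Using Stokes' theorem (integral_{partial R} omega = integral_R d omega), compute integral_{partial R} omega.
integral_(partial R) omega = -1/2

Stokes: integral_partial_R omega = integral_R d omega with d omega = (∂Q/∂x - ∂P/∂y) dx ∧ dy.
  ∂Q/∂x = 0
  ∂P/∂y = x + 2*y - 1
  integrand = ∂Q/∂x - ∂P/∂y = -x - 2*y + 1.
Integrating over R: integral_0^1 integral_0^1 (-x - 2*y + 1) dx dy = -1/2.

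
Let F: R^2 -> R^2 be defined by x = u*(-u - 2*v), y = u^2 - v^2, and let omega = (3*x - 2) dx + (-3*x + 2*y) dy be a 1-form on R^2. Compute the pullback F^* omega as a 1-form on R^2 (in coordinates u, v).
F^* omega = (16*u^3 + 30*u^2*v + 8*u*v^2 + 4*u + 4*v) du + (6*u^3 + 2*u^2*v - 12*u*v^2 + 4*u + 4*v^3) dv

Using F^*(f dg) = (f ∘ F) d(g ∘ F), substitute each coordinate x_i by F_i(u, v) in f_i, and replace dx_i by d F_i = (∂F_i/∂u) du + (∂F_i/∂v) dv.
  For the x component: f_1(F) = -3*u^2 - 6*u*v - 2; d F_1 = (-2*u - 2*v) du + (-2*u) dv
  For the y component: f_2(F) = 5*u^2 + 6*u*v - 2*v^2; d F_2 = (2*u) du + (-2*v) dv
Combining and collecting du, dv coefficients:
  coeff of du: 16*u^3 + 30*u^2*v + 8*u*v^2 + 4*u + 4*v
  coeff of dv: 6*u^3 + 2*u^2*v - 12*u*v^2 + 4*u + 4*v^3
F^* omega = (16*u^3 + 30*u^2*v + 8*u*v^2 + 4*u + 4*v) du + (6*u^3 + 2*u^2*v - 12*u*v^2 + 4*u + 4*v^3) dv.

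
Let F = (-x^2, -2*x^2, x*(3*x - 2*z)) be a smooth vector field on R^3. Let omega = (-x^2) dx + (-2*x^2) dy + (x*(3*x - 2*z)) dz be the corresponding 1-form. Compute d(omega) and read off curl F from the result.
d(omega) = (0) dy ∧ dz + (-6*x + 2*z) dz ∧ dx + (-4*x) dx ∧ dy; curl F = (0, -6*x + 2*z, -4*x)

d omega = sum_{i<j} (∂f_j/∂x_i - ∂f_i/∂x_j) dx_i ∧ dx_j. Under the identification (dy ∧ dz, dz ∧ dx, dx ∧ dy) ↔ (e_x, e_y, e_z), the coefficients are exactly the components of curl F. Compute:
  ∂R/∂y - ∂Q/∂z = (0) - (0) = 0
  ∂P/∂z - ∂R/∂x = (0) - (6*x - 2*z) = -6*x + 2*z
  ∂Q/∂x - ∂P/∂y = (-4*x) - (0) = -4*x.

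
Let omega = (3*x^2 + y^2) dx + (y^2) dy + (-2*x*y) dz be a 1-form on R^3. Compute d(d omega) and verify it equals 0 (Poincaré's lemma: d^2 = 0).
d(d omega) = 0

Step 1: d omega = sum_{i<j} (∂f_j/∂x_i - ∂f_i/∂x_j) dx_i ∧ dx_j:
  coeff of dx ∧ dy: -2*y
  coeff of dx ∧ dz: -2*y
  coeff of dy ∧ dz: -2*x
Step 2: Apply d again to each 2-form coefficient. The only possible 3-form in R^3 is dx ∧ dy ∧ dz, with coefficient
  ∂(coeff of dy∧dz)/∂x - ∂(coeff of dx∧dz)/∂y + ∂(coeff of dx∧dy)/∂z
  = ∂/∂x (-2*x) - ∂/∂y (-2*y) + ∂/∂z (-2*y).
Each of these terms simplifies to sums of mixed partials that cancel in pairs. The result is 0 (by equality of mixed partials for smooth functions — Schwarz / Clairaut).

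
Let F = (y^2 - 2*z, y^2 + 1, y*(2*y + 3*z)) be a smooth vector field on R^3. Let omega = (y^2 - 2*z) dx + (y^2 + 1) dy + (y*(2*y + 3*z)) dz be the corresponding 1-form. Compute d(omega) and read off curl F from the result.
d(omega) = (4*y + 3*z) dy ∧ dz + (-2) dz ∧ dx + (-2*y) dx ∧ dy; curl F = (4*y + 3*z, -2, -2*y)

d omega = sum_{i<j} (∂f_j/∂x_i - ∂f_i/∂x_j) dx_i ∧ dx_j. Under the identification (dy ∧ dz, dz ∧ dx, dx ∧ dy) ↔ (e_x, e_y, e_z), the coefficients are exactly the components of curl F. Compute:
  ∂R/∂y - ∂Q/∂z = (4*y + 3*z) - (0) = 4*y + 3*z
  ∂P/∂z - ∂R/∂x = (-2) - (0) = -2
  ∂Q/∂x - ∂P/∂y = (0) - (2*y) = -2*y.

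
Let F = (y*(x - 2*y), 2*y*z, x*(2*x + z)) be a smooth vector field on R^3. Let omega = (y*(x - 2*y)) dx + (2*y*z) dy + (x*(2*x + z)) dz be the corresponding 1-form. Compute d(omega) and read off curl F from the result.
d(omega) = (-2*y) dy ∧ dz + (-4*x - z) dz ∧ dx + (-x + 4*y) dx ∧ dy; curl F = (-2*y, -4*x - z, -x + 4*y)

d omega = sum_{i<j} (∂f_j/∂x_i - ∂f_i/∂x_j) dx_i ∧ dx_j. Under the identification (dy ∧ dz, dz ∧ dx, dx ∧ dy) ↔ (e_x, e_y, e_z), the coefficients are exactly the components of curl F. Compute:
  ∂R/∂y - ∂Q/∂z = (0) - (2*y) = -2*y
  ∂P/∂z - ∂R/∂x = (0) - (4*x + z) = -4*x - z
  ∂Q/∂x - ∂P/∂y = (0) - (x - 4*y) = -x + 4*y.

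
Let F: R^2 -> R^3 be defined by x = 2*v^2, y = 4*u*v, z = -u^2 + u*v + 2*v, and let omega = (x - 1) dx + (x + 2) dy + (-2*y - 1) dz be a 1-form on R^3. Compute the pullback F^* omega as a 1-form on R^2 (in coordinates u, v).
F^* omega = (16*u^2*v - 8*u*v^2 + 2*u + 8*v^3 + 7*v) du + (-8*u^2*v + 8*u*v^2 - 16*u*v + 7*u + 8*v^3 - 4*v - 2) dv

Using F^*(f dg) = (f ∘ F) d(g ∘ F), substitute each coordinate x_i by F_i(u, v) in f_i, and replace dx_i by d F_i = (∂F_i/∂u) du + (∂F_i/∂v) dv.
  For the x component: f_1(F) = 2*v^2 - 1; d F_1 = (0) du + (4*v) dv
  For the y component: f_2(F) = 2*v^2 + 2; d F_2 = (4*v) du + (4*u) dv
  For the z component: f_3(F) = -8*u*v - 1; d F_3 = (-2*u + v) du + (u + 2) dv
Combining and collecting du, dv coefficients:
  coeff of du: 16*u^2*v - 8*u*v^2 + 2*u + 8*v^3 + 7*v
  coeff of dv: -8*u^2*v + 8*u*v^2 - 16*u*v + 7*u + 8*v^3 - 4*v - 2
F^* omega = (16*u^2*v - 8*u*v^2 + 2*u + 8*v^3 + 7*v) du + (-8*u^2*v + 8*u*v^2 - 16*u*v + 7*u + 8*v^3 - 4*v - 2) dv.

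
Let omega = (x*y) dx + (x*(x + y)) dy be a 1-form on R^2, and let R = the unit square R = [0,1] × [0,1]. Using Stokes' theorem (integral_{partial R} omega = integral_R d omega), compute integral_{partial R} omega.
integral_(partial R) omega = 1

Stokes: integral_partial_R omega = integral_R d omega with d omega = (∂Q/∂x - ∂P/∂y) dx ∧ dy.
  ∂Q/∂x = 2*x + y
  ∂P/∂y = x
  integrand = ∂Q/∂x - ∂P/∂y = x + y.
Integrating over R: integral_0^1 integral_0^1 (x + y) dx dy = 1.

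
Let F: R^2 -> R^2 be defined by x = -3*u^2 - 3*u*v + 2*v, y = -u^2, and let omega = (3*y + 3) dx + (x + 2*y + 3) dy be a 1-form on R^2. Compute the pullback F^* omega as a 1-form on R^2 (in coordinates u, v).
F^* omega = (28*u^3 + 15*u^2*v - 4*u*v - 24*u - 9*v) du + (9*u^3 - 6*u^2 - 9*u + 6) dv

Using F^*(f dg) = (f ∘ F) d(g ∘ F), substitute each coordinate x_i by F_i(u, v) in f_i, and replace dx_i by d F_i = (∂F_i/∂u) du + (∂F_i/∂v) dv.
  For the x component: f_1(F) = 3 - 3*u^2; d F_1 = (-6*u - 3*v) du + (2 - 3*u) dv
  For the y component: f_2(F) = -5*u^2 - 3*u*v + 2*v + 3; d F_2 = (-2*u) du + (0) dv
Combining and collecting du, dv coefficients:
  coeff of du: 28*u^3 + 15*u^2*v - 4*u*v - 24*u - 9*v
  coeff of dv: 9*u^3 - 6*u^2 - 9*u + 6
F^* omega = (28*u^3 + 15*u^2*v - 4*u*v - 24*u - 9*v) du + (9*u^3 - 6*u^2 - 9*u + 6) dv.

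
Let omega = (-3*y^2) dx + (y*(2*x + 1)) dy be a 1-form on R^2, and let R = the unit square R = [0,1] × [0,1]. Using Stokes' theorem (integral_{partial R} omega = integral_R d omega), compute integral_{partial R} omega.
integral_(partial R) omega = 4

Stokes: integral_partial_R omega = integral_R d omega with d omega = (∂Q/∂x - ∂P/∂y) dx ∧ dy.
  ∂Q/∂x = 2*y
  ∂P/∂y = -6*y
  integrand = ∂Q/∂x - ∂P/∂y = 8*y.
Integrating over R: integral_0^1 integral_0^1 (8*y) dx dy = 4.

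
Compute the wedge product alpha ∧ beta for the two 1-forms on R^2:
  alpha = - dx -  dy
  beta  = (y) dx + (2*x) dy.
alpha ∧ beta = (-2*x + y) dx ∧ dy

Distribute the wedge, using dx_i ∧ dx_j = -dx_j ∧ dx_i and dx_i ∧ dx_i = 0. For each pair (i, j) with i < j, the coefficient of dx_i ∧ dx_j in alpha ∧ beta is (alpha_i * beta_j - alpha_j * beta_i). Collecting: alpha ∧ beta = (-2*x + y) dx ∧ dy.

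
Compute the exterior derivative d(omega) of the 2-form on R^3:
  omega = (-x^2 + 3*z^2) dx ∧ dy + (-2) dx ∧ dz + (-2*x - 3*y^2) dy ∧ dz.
d(omega) = (6*z - 2) dx ∧ dy ∧ dz

For a 2-form omega = sum_{i<j} g_{ij} dx_i ∧ dx_j, the exterior derivative is
  d(omega) = sum_{i<j} d(g_{ij}) ∧ dx_i ∧ dx_j = sum_{i<j, k} (∂g_{ij}/∂x_k) dx_k ∧ dx_i ∧ dx_j.
Expand each term, using dx_k ∧ dx_i ∧ dx_j = sgn(permutation) dx_{(a)} ∧ dx_{(b)} ∧ dx_{(c)} with (a < b < c) sorted:
  d(-x^2 + 3*z^2) includes (∂/∂z)(-x^2 + 3*z^2) dz = (6*z) dz, which multiplied by dx ∧ dy gives (6*z) dx ∧ dy ∧ dz
  d(-2*x - 3*y^2) includes (∂/∂x)(-2*x - 3*y^2) dx = (-2) dx, which multiplied by dy ∧ dz gives (-2) dx ∧ dy ∧ dz
Collecting like 3-forms: d(omega) = (6*z - 2) dx ∧ dy ∧ dz.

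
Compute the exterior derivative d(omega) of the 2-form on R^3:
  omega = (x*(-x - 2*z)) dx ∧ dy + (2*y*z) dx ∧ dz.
d(omega) = (-2*x - 2*z) dx ∧ dy ∧ dz

For a 2-form omega = sum_{i<j} g_{ij} dx_i ∧ dx_j, the exterior derivative is
  d(omega) = sum_{i<j} d(g_{ij}) ∧ dx_i ∧ dx_j = sum_{i<j, k} (∂g_{ij}/∂x_k) dx_k ∧ dx_i ∧ dx_j.
Expand each term, using dx_k ∧ dx_i ∧ dx_j = sgn(permutation) dx_{(a)} ∧ dx_{(b)} ∧ dx_{(c)} with (a < b < c) sorted:
  d(x*(-x - 2*z)) includes (∂/∂z)(x*(-x - 2*z)) dz = (-2*x) dz, which multiplied by dx ∧ dy gives (-2*x) dx ∧ dy ∧ dz
  d(2*y*z) includes (∂/∂y)(2*y*z) dy = (2*z) dy, which multiplied by dx ∧ dz gives (-2*z) dx ∧ dy ∧ dz
Collecting like 3-forms: d(omega) = (-2*x - 2*z) dx ∧ dy ∧ dz.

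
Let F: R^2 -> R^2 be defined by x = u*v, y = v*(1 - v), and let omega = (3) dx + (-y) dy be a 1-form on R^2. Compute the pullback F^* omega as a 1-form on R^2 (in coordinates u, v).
F^* omega = (3*v) du + (3*u - 2*v^3 + 3*v^2 - v) dv

Using F^*(f dg) = (f ∘ F) d(g ∘ F), substitute each coordinate x_i by F_i(u, v) in f_i, and replace dx_i by d F_i = (∂F_i/∂u) du + (∂F_i/∂v) dv.
  For the x component: f_1(F) = 3; d F_1 = (v) du + (u) dv
  For the y component: f_2(F) = v*(v - 1); d F_2 = (0) du + (1 - 2*v) dv
Combining and collecting du, dv coefficients:
  coeff of du: 3*v
  coeff of dv: 3*u - 2*v^3 + 3*v^2 - v
F^* omega = (3*v) du + (3*u - 2*v^3 + 3*v^2 - v) dv.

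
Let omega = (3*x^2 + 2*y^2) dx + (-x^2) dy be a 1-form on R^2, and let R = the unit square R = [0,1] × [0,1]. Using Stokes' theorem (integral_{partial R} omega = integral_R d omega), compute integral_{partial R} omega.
integral_(partial R) omega = -3

Stokes: integral_partial_R omega = integral_R d omega with d omega = (∂Q/∂x - ∂P/∂y) dx ∧ dy.
  ∂Q/∂x = -2*x
  ∂P/∂y = 4*y
  integrand = ∂Q/∂x - ∂P/∂y = -2*x - 4*y.
Integrating over R: integral_0^1 integral_0^1 (-2*x - 4*y) dx dy = -3.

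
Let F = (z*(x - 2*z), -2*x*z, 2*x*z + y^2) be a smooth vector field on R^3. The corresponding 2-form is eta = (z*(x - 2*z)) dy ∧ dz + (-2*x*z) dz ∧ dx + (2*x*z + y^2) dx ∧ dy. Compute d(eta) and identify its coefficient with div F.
d(eta) = (2*x + z) dx ∧ dy ∧ dz; div F = 2*x + z

For a 2-form in R^3 of the form above, applying d gives a 3-form with coefficient ∂P/∂x + ∂Q/∂y + ∂R/∂z:
  ∂P/∂x = z
  ∂Q/∂y = 0
  ∂R/∂z = 2*x
Sum = 2*x + z, which is exactly div F.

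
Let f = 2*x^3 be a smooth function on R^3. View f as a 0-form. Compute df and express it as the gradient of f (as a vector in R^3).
df = (6*x^2) dx + (0) dy + (0) dz; grad f = (6*x^2, 0, 0)

For a 0-form f, d f = (∂f/∂x) dx + (∂f/∂y) dy + (∂f/∂z) dz. The components of the vector representation are exactly the entries of grad f in Cartesian coordinates:
  ∂f/∂x = 6*x^2
  ∂f/∂y = 0
  ∂f/∂z = 0.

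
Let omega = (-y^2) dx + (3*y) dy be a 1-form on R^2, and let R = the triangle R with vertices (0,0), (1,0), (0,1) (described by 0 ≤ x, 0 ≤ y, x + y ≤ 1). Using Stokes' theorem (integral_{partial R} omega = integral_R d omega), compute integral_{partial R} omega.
integral_(partial R) omega = 1/3

Stokes: integral_partial_R omega = integral_R d omega with d omega = (∂Q/∂x - ∂P/∂y) dx ∧ dy.
  ∂Q/∂x = 0
  ∂P/∂y = -2*y
  integrand = ∂Q/∂x - ∂P/∂y = 2*y.
Integrating over R: integral_0^1 integral_0^{1-x} (2*y) dy dx = 1/3.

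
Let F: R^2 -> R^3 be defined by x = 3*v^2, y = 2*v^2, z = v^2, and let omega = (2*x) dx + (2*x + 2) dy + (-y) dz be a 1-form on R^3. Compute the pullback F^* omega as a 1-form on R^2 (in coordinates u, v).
F^* omega = (56*v^3 + 8*v) dv

Using F^*(f dg) = (f ∘ F) d(g ∘ F), substitute each coordinate x_i by F_i(u, v) in f_i, and replace dx_i by d F_i = (∂F_i/∂u) du + (∂F_i/∂v) dv.
  For the x component: f_1(F) = 6*v^2; d F_1 = (0) du + (6*v) dv
  For the y component: f_2(F) = 6*v^2 + 2; d F_2 = (0) du + (4*v) dv
  For the z component: f_3(F) = -2*v^2; d F_3 = (0) du + (2*v) dv
Combining and collecting du, dv coefficients:
  coeff of du: 0
  coeff of dv: 56*v^3 + 8*v
F^* omega = (56*v^3 + 8*v) dv.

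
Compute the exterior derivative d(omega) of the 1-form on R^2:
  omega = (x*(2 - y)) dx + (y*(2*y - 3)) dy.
d(omega) = (x) dx ∧ dy

For a 1-form omega = sum_i f_i dx_i, the exterior derivative is
  d(omega) = sum_{i < j} (∂f_j/∂x_i - ∂f_i/∂x_j) dx_i ∧ dx_j.
  coefficient of dx ∧ dy: ∂f_2/∂x - ∂f_1/∂y = ∂(y*(2*y - 3))/∂x - ∂(x*(2 - y))/∂y = x
Assembling: d(omega) = (x) dx ∧ dy.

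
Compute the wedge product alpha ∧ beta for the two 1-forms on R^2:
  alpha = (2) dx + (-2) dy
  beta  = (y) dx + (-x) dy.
alpha ∧ beta = (-2*x + 2*y) dx ∧ dy

Distribute the wedge, using dx_i ∧ dx_j = -dx_j ∧ dx_i and dx_i ∧ dx_i = 0. For each pair (i, j) with i < j, the coefficient of dx_i ∧ dx_j in alpha ∧ beta is (alpha_i * beta_j - alpha_j * beta_i). Collecting: alpha ∧ beta = (-2*x + 2*y) dx ∧ dy.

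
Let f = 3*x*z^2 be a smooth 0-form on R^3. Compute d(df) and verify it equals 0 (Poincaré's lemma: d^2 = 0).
d(df) = 0

Step 1: df = sum_i (∂f/∂x_i) dx_i = (3*z^2) dx + (0) dy + (6*x*z) dz.
Step 2: Apply d again. Using the 1-form formula, the coefficient of dx ∧ dy in d(df) is ∂^2 f/∂x ∂y - ∂^2 f/∂y ∂x = (0) - (0) = 0 (equality of mixed partials for smooth f).
Similarly for dx ∧ dz and dy ∧ dz — all coefficients vanish. So d(df) = 0.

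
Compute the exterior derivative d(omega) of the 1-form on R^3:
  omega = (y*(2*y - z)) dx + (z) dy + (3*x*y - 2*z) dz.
d(omega) = (-4*y + z) dx ∧ dy + (4*y) dx ∧ dz + (3*x - 1) dy ∧ dz

For a 1-form omega = sum_i f_i dx_i, the exterior derivative is
  d(omega) = sum_{i < j} (∂f_j/∂x_i - ∂f_i/∂x_j) dx_i ∧ dx_j.
  coefficient of dx ∧ dy: ∂f_2/∂x - ∂f_1/∂y = ∂(z)/∂x - ∂(y*(2*y - z))/∂y = -4*y + z
  coefficient of dx ∧ dz: ∂f_3/∂x - ∂f_1/∂z = ∂(3*x*y - 2*z)/∂x - ∂(y*(2*y - z))/∂z = 4*y
  coefficient of dy ∧ dz: ∂f_3/∂y - ∂f_2/∂z = ∂(3*x*y - 2*z)/∂y - ∂(z)/∂z = 3*x - 1
Assembling: d(omega) = (-4*y + z) dx ∧ dy + (4*y) dx ∧ dz + (3*x - 1) dy ∧ dz.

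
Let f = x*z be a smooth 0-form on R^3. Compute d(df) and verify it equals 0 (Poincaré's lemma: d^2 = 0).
d(df) = 0

Step 1: df = sum_i (∂f/∂x_i) dx_i = (z) dx + (0) dy + (x) dz.
Step 2: Apply d again. Using the 1-form formula, the coefficient of dx ∧ dy in d(df) is ∂^2 f/∂x ∂y - ∂^2 f/∂y ∂x = (0) - (0) = 0 (equality of mixed partials for smooth f).
Similarly for dx ∧ dz and dy ∧ dz — all coefficients vanish. So d(df) = 0.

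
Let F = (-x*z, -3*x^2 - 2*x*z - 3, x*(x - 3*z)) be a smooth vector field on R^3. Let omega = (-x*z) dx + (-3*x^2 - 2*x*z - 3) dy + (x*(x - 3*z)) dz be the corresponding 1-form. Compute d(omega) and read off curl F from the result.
d(omega) = (2*x) dy ∧ dz + (-3*x + 3*z) dz ∧ dx + (-6*x - 2*z) dx ∧ dy; curl F = (2*x, -3*x + 3*z, -6*x - 2*z)

d omega = sum_{i<j} (∂f_j/∂x_i - ∂f_i/∂x_j) dx_i ∧ dx_j. Under the identification (dy ∧ dz, dz ∧ dx, dx ∧ dy) ↔ (e_x, e_y, e_z), the coefficients are exactly the components of curl F. Compute:
  ∂R/∂y - ∂Q/∂z = (0) - (-2*x) = 2*x
  ∂P/∂z - ∂R/∂x = (-x) - (2*x - 3*z) = -3*x + 3*z
  ∂Q/∂x - ∂P/∂y = (-6*x - 2*z) - (0) = -6*x - 2*z.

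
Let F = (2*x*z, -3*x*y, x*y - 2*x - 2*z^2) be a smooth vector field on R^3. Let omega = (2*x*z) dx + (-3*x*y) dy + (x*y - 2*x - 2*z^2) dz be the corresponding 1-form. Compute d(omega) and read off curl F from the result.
d(omega) = (x) dy ∧ dz + (2*x - y + 2) dz ∧ dx + (-3*y) dx ∧ dy; curl F = (x, 2*x - y + 2, -3*y)

d omega = sum_{i<j} (∂f_j/∂x_i - ∂f_i/∂x_j) dx_i ∧ dx_j. Under the identification (dy ∧ dz, dz ∧ dx, dx ∧ dy) ↔ (e_x, e_y, e_z), the coefficients are exactly the components of curl F. Compute:
  ∂R/∂y - ∂Q/∂z = (x) - (0) = x
  ∂P/∂z - ∂R/∂x = (2*x) - (y - 2) = 2*x - y + 2
  ∂Q/∂x - ∂P/∂y = (-3*y) - (0) = -3*y.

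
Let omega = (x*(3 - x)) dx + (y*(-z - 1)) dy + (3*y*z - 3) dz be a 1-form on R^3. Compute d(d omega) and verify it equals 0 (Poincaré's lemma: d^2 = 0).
d(d omega) = 0

Step 1: d omega = sum_{i<j} (∂f_j/∂x_i - ∂f_i/∂x_j) dx_i ∧ dx_j:
  coeff of dx ∧ dy: 0
  coeff of dx ∧ dz: 0
  coeff of dy ∧ dz: y + 3*z
Step 2: Apply d again to each 2-form coefficient. The only possible 3-form in R^3 is dx ∧ dy ∧ dz, with coefficient
  ∂(coeff of dy∧dz)/∂x - ∂(coeff of dx∧dz)/∂y + ∂(coeff of dx∧dy)/∂z
  = ∂/∂x (y + 3*z) - ∂/∂y (0) + ∂/∂z (0).
Each of these terms simplifies to sums of mixed partials that cancel in pairs. The result is 0 (by equality of mixed partials for smooth functions — Schwarz / Clairaut).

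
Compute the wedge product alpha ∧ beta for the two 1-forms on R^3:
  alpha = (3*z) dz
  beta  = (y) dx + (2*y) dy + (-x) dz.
alpha ∧ beta = (-3*y*z) dx ∧ dz + (-6*y*z) dy ∧ dz

Distribute the wedge, using dx_i ∧ dx_j = -dx_j ∧ dx_i and dx_i ∧ dx_i = 0. For each pair (i, j) with i < j, the coefficient of dx_i ∧ dx_j in alpha ∧ beta is (alpha_i * beta_j - alpha_j * beta_i). Collecting: alpha ∧ beta = (-3*y*z) dx ∧ dz + (-6*y*z) dy ∧ dz.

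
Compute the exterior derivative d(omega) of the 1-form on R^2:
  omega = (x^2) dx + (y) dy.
d(omega) = 0

For a 1-form omega = sum_i f_i dx_i, the exterior derivative is
  d(omega) = sum_{i < j} (∂f_j/∂x_i - ∂f_i/∂x_j) dx_i ∧ dx_j.

Assembling: d(omega) = 0.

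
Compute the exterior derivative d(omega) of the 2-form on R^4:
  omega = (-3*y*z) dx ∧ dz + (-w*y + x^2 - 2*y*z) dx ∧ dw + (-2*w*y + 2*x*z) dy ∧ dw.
d(omega) = (3*z) dx ∧ dy ∧ dz + (w + 4*z) dx ∧ dy ∧ dw + (2*y) dx ∧ dz ∧ dw + (-2*x) dy ∧ dz ∧ dw

For a 2-form omega = sum_{i<j} g_{ij} dx_i ∧ dx_j, the exterior derivative is
  d(omega) = sum_{i<j} d(g_{ij}) ∧ dx_i ∧ dx_j = sum_{i<j, k} (∂g_{ij}/∂x_k) dx_k ∧ dx_i ∧ dx_j.
Expand each term, using dx_k ∧ dx_i ∧ dx_j = sgn(permutation) dx_{(a)} ∧ dx_{(b)} ∧ dx_{(c)} with (a < b < c) sorted:
  d(-3*y*z) includes (∂/∂y)(-3*y*z) dy = (-3*z) dy, which multiplied by dx ∧ dz gives (3*z) dx ∧ dy ∧ dz
  d(-w*y + x^2 - 2*y*z) includes (∂/∂y)(-w*y + x^2 - 2*y*z) dy = (-w - 2*z) dy, which multiplied by dx ∧ dw gives (w + 2*z) dx ∧ dy ∧ dw
  d(-w*y + x^2 - 2*y*z) includes (∂/∂z)(-w*y + x^2 - 2*y*z) dz = (-2*y) dz, which multiplied by dx ∧ dw gives (2*y) dx ∧ dz ∧ dw
  d(-2*w*y + 2*x*z) includes (∂/∂x)(-2*w*y + 2*x*z) dx = (2*z) dx, which multiplied by dy ∧ dw gives (2*z) dx ∧ dy ∧ dw
  d(-2*w*y + 2*x*z) includes (∂/∂z)(-2*w*y + 2*x*z) dz = (2*x) dz, which multiplied by dy ∧ dw gives (-2*x) dy ∧ dz ∧ dw
Collecting like 3-forms: d(omega) = (3*z) dx ∧ dy ∧ dz + (w + 4*z) dx ∧ dy ∧ dw + (2*y) dx ∧ dz ∧ dw + (-2*x) dy ∧ dz ∧ dw.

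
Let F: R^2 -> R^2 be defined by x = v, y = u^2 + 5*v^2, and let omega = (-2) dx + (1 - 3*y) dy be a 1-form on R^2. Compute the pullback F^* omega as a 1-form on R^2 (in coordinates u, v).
F^* omega = (2*u*(-3*u^2 - 15*v^2 + 1)) du + (-30*u^2*v - 150*v^3 + 10*v - 2) dv

Using F^*(f dg) = (f ∘ F) d(g ∘ F), substitute each coordinate x_i by F_i(u, v) in f_i, and replace dx_i by d F_i = (∂F_i/∂u) du + (∂F_i/∂v) dv.
  For the x component: f_1(F) = -2; d F_1 = (0) du + (1) dv
  For the y component: f_2(F) = -3*u^2 - 15*v^2 + 1; d F_2 = (2*u) du + (10*v) dv
Combining and collecting du, dv coefficients:
  coeff of du: 2*u*(-3*u^2 - 15*v^2 + 1)
  coeff of dv: -30*u^2*v - 150*v^3 + 10*v - 2
F^* omega = (2*u*(-3*u^2 - 15*v^2 + 1)) du + (-30*u^2*v - 150*v^3 + 10*v - 2) dv.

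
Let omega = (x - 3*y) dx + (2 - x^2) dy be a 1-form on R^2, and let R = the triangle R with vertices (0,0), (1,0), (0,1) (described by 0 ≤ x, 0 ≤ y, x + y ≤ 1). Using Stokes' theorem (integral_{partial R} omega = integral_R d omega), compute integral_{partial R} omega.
integral_(partial R) omega = 7/6

Stokes: integral_partial_R omega = integral_R d omega with d omega = (∂Q/∂x - ∂P/∂y) dx ∧ dy.
  ∂Q/∂x = -2*x
  ∂P/∂y = -3
  integrand = ∂Q/∂x - ∂P/∂y = 3 - 2*x.
Integrating over R: integral_0^1 integral_0^{1-x} (3 - 2*x) dy dx = 7/6.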